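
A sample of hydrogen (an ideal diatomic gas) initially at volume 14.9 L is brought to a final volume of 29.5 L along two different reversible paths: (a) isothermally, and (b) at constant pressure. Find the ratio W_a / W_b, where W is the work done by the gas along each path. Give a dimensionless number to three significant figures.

W_a / W_b ≈ 0.697

Path (a) isothermal: W = P₁V₁ ln(V₂/V₁) → W_a/(P₁V₁) = 0.683.
Path (b) isobaric: W = P₁(V₂ − V₁) → W_b/(P₁V₁) = 0.9799.
W_a / W_b = 0.683 / 0.9799 = 0.6971.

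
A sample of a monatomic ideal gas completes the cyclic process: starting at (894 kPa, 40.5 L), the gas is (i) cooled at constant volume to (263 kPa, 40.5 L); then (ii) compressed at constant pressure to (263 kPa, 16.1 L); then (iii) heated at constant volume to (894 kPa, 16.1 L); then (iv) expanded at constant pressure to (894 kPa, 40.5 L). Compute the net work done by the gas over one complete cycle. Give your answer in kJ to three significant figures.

Constant-volume legs do no work.
W(ii) = (263)(16.1 − 40.5) = -6417 J; W(iv) = (894)(40.5 − 16.1) = 21814 J.
W_net = -6417 + 21814 = 15396 J (the clockwise enclosed area).

W_net ≈ 15.4 kJ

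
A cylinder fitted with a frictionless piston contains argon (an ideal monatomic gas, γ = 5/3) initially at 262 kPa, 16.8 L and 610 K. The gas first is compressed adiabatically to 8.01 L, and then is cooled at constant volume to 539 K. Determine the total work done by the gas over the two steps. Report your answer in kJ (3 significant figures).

W_total ≈ -4.22 kJ

Step 1 (adiabatic): W = (P₁V₁ − P₂V₂)/(γ−1) = (4402 − 7212)/0.667 = -4216 J.
Step 2 (isochoric): W = 0 (constant volume).
W_total = -4216 + 0 = -4216 J.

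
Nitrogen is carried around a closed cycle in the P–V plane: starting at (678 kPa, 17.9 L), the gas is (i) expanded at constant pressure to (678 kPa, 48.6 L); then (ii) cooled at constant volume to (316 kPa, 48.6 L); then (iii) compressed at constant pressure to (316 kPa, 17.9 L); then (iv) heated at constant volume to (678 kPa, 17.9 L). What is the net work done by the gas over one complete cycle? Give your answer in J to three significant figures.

Constant-volume legs do no work.
W(i) = (678)(48.6 − 17.9) = 20815 J; W(iii) = (316)(17.9 − 48.6) = -9701 J.
W_net = 20815 − 9701 = 11113 J (the clockwise enclosed area).

W_net ≈ 11100 J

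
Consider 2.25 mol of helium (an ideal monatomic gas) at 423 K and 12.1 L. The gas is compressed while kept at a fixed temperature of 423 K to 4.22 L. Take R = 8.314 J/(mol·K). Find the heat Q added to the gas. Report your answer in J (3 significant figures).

Isothermal ⇒ ΔU = 0, so Q = W = nRT ln(V₂/V₁).
Q = (2.25)(8.314)(423) ln(4.22/12.1) = 7913 × -1.053 = -8335 J.

Q ≈ -8340 J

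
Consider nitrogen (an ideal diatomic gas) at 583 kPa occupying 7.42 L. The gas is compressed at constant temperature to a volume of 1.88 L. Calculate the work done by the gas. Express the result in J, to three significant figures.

W ≈ -5940 J

Isothermal: W = nRT ln(V₂/V₁) = P₁V₁ ln(V₂/V₁).
P₁V₁ = (583 kPa)(7.42 L) = 4326 J.
W = 4326 × ln(1.88/7.42) = 4326 × -1.373
W_by_gas = -5939 J.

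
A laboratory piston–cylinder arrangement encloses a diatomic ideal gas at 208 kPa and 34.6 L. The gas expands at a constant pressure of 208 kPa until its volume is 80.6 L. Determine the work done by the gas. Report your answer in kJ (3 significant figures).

W ≈ 9.57 kJ

Isobaric: W = P ΔV.
W = (208 kPa)(80.6 − 34.6 L) = (208)(46) = 9568 J.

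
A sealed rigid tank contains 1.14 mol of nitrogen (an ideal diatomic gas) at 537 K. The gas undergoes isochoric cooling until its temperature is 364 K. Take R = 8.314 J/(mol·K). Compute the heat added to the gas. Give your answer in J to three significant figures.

Q ≈ -4100 J

Constant volume ⇒ W = 0, so Q = ΔU = nCᵥΔT with Cᵥ = 5R/2 = 20.79 J/(mol·K).
ΔU = (1.14)(20.79)(364 − 537) = -4099 J.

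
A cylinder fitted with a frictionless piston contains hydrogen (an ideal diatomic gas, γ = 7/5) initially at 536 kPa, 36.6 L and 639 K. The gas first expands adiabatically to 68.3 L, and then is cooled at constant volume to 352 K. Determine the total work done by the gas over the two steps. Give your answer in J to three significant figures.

W_total ≈ 10800 J

Step 1 (adiabatic): W = (P₁V₁ − P₂V₂)/(γ−1) = (19618 − 15285)/0.4 = 10831 J.
Step 2 (isochoric): W = 0 (constant volume).
W_total = 10831 + 0 = 10831 J.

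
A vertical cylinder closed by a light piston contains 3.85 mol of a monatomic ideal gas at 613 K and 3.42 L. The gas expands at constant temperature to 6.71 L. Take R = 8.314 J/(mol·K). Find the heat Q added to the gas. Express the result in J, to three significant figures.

Isothermal ⇒ ΔU = 0, so Q = W = nRT ln(V₂/V₁).
Q = (3.85)(8.314)(613) ln(6.71/3.42) = 19621 × 0.674 = 13224 J.

Q ≈ 13200 J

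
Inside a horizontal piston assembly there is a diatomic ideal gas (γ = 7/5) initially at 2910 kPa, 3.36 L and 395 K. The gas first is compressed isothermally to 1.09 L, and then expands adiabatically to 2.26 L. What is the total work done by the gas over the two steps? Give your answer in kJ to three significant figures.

Step 1 (isothermal): W = P₁V₁ ln(V₂/V₁) = (9778) ln(1.09/3.36) = -11007 J.
After step 1: P = 8970 kPa, V = 1.09 L, T = 395 K.
Step 2 (adiabatic): W = (P₁V₁ − P₂V₂)/(γ−1) = (9778 − 7304)/0.4 = 6184 J.
W_total = -11007 + 6184 = -4823 J.

W_total ≈ -4.82 kJ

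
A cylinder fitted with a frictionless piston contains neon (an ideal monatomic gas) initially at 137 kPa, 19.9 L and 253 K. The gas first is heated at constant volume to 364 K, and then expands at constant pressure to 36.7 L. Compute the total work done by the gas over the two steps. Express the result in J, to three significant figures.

W_total ≈ 3310 J

Step 1 (isochoric): W = 0 (constant volume).
After step 1: P = 197.1 kPa (V unchanged).
Step 2 (isobaric): W = PΔV = (197.1 kPa)(36.7 − 19.9 L) = 3311 J.
W_total = 0 + 3311 = 3311 J.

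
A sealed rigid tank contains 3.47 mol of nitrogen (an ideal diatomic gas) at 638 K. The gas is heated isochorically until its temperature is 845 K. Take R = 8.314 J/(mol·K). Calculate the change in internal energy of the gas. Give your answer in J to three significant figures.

Constant volume ⇒ W = 0, so Q = ΔU = nCᵥΔT with Cᵥ = 5R/2 = 20.79 J/(mol·K).
ΔU = (3.47)(20.79)(845 − 638) = 14930 J.

ΔU ≈ 14900 J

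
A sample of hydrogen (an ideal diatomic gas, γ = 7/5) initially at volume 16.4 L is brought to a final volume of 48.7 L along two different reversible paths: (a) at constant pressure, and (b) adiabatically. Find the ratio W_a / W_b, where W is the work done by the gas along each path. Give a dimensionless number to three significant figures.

Path (a) isobaric: W = P₁(V₂ − V₁) → W_a/(P₁V₁) = 1.97.
Path (b) adiabatic: W = P₁V₁(1 − (V₁/V₂)^(γ−1))/(γ−1) → W_b/(P₁V₁) = 0.8824.
W_a / W_b = 1.97 / 0.8824 = 2.232.

W_a / W_b ≈ 2.23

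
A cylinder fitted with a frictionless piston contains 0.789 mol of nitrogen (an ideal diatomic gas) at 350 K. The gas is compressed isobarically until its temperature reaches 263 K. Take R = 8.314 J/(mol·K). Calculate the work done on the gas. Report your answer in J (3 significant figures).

Isobaric: W = P ΔV = nR ΔT.
W = (0.789)(8.314)(263 − 350) = -570.7 J.
Work on gas = −W_by = 570.7 J.

W ≈ 571 J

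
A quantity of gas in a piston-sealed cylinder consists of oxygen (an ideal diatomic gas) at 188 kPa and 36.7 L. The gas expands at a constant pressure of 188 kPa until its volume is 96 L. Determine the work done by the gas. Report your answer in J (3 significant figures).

Isobaric: W = P ΔV.
W = (188 kPa)(96 − 36.7 L) = (188)(59.3) = 11148 J.

W ≈ 11100 J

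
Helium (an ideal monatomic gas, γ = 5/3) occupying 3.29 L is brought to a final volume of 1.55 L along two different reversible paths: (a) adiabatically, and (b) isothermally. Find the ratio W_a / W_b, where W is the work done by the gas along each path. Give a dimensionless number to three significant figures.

Path (a) adiabatic: W = P₁V₁(1 − (V₁/V₂)^(γ−1))/(γ−1) → W_a/(P₁V₁) = -0.9774.
Path (b) isothermal: W = P₁V₁ ln(V₂/V₁) → W_b/(P₁V₁) = -0.7526.
W_a / W_b = -0.9774 / -0.7526 = 1.299.

W_a / W_b ≈ 1.30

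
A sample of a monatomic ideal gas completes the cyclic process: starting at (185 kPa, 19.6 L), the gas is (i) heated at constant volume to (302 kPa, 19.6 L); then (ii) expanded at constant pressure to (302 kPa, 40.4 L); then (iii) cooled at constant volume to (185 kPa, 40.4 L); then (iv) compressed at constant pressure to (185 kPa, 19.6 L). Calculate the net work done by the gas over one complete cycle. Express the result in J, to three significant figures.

W_net ≈ 2430 J

Constant-volume legs do no work.
W(ii) = (302)(40.4 − 19.6) = 6282 J; W(iv) = (185)(19.6 − 40.4) = -3848 J.
W_net = 6282 − 3848 = 2434 J (the clockwise enclosed area).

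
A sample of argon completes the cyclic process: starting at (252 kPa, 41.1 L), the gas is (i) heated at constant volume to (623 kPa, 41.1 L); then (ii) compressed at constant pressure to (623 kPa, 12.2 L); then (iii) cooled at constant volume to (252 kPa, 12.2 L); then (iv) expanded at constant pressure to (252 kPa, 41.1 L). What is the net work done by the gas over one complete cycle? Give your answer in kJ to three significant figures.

Constant-volume legs do no work.
W(ii) = (623)(12.2 − 41.1) = -18005 J; W(iv) = (252)(41.1 − 12.2) = 7283 J.
W_net = -18005 + 7283 = -10722 J (the counter-clockwise enclosed area).

W_net ≈ -10.7 kJ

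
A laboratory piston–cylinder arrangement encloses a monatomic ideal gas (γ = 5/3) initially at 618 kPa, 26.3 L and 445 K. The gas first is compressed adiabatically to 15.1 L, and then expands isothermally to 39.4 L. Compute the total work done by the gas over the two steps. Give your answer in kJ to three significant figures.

Step 1 (adiabatic): W = (P₁V₁ − P₂V₂)/(γ−1) = (16253 − 23529)/0.667 = -10913 J.
After step 1: P = 1558 kPa, V = 15.1 L, T = 644.2 K.
Step 2 (isothermal): W = P₁V₁ ln(V₂/V₁) = (23529) ln(39.4/15.1) = 22566 J.
W_total = -10913 + 22566 = 11653 J.

W_total ≈ 11.7 kJ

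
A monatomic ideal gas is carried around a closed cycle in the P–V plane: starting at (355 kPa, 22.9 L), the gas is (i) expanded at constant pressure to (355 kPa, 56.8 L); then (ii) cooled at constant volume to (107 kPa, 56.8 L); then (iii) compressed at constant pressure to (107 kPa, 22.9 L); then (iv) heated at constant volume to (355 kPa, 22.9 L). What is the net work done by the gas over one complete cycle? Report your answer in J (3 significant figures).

W_net ≈ 8410 J

Constant-volume legs do no work.
W(i) = (355)(56.8 − 22.9) = 12034 J; W(iii) = (107)(22.9 − 56.8) = -3627 J.
W_net = 12034 − 3627 = 8407 J (the clockwise enclosed area).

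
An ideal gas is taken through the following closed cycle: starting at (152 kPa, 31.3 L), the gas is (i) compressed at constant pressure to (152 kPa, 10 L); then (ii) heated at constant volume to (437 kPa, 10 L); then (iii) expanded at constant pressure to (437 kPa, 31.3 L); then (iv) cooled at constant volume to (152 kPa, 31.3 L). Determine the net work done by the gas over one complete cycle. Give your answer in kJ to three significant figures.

Constant-volume legs do no work.
W(i) = (152)(10 − 31.3) = -3238 J; W(iii) = (437)(31.3 − 10) = 9308 J.
W_net = -3238 + 9308 = 6070 J (the clockwise enclosed area).

W_net ≈ 6.07 kJ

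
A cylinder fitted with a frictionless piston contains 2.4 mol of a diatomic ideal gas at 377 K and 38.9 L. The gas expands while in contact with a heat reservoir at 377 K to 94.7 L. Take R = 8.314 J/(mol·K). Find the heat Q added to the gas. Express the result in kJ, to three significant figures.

Isothermal ⇒ ΔU = 0, so Q = W = nRT ln(V₂/V₁).
Q = (2.4)(8.314)(377) ln(94.7/38.9) = 7523 × 0.8897 = 6693 J.

Q ≈ 6.69 kJ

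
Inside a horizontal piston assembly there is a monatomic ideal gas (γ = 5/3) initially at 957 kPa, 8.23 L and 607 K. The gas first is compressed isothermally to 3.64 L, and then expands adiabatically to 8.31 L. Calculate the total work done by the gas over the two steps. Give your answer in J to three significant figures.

Step 1 (isothermal): W = P₁V₁ ln(V₂/V₁) = (7876) ln(3.64/8.23) = -6425 J.
After step 1: P = 2164 kPa, V = 3.64 L, T = 607 K.
Step 2 (adiabatic): W = (P₁V₁ − P₂V₂)/(γ−1) = (7876 − 4543)/0.667 = 5000 J.
W_total = -6425 + 5000 = -1425 J.

W_total ≈ -1430 J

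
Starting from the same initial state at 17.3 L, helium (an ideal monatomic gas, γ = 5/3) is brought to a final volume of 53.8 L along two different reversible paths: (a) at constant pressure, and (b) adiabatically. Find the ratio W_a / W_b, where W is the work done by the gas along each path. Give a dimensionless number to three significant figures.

Path (a) isobaric: W = P₁(V₂ − V₁) → W_a/(P₁V₁) = 2.11.
Path (b) adiabatic: W = P₁V₁(1 − (V₁/V₂)^(γ−1))/(γ−1) → W_b/(P₁V₁) = 0.796.
W_a / W_b = 2.11 / 0.796 = 2.651.

W_a / W_b ≈ 2.65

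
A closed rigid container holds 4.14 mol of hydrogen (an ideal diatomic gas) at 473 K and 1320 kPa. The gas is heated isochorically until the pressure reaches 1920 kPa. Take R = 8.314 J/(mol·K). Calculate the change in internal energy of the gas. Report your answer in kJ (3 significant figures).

Constant volume ⇒ W = 0, so Q = ΔU = nCᵥΔT with Cᵥ = 5R/2 = 20.79 J/(mol·K).
At constant V, T₂/T₁ = P₂/P₁ ⇒ ΔT = T₁(P₂/P₁ − 1) = 473·(1920/1320 − 1) = 215 K.
ΔU = (4.14)(20.79)(215) = 18501 J.

ΔU ≈ 18.5 kJ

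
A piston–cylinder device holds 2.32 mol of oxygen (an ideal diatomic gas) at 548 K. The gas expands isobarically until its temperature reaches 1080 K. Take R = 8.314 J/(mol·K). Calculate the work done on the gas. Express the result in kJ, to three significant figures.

Isobaric: W = P ΔV = nR ΔT.
W = (2.32)(8.314)(1080 − 548) = 10261 J.
Work on gas = −W_by = -10261 J.

W ≈ -10.3 kJ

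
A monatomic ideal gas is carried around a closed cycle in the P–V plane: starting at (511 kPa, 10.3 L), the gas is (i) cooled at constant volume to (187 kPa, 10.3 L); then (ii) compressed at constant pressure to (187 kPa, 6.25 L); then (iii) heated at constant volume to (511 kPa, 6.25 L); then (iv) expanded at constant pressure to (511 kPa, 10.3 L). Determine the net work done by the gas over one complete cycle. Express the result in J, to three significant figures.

Constant-volume legs do no work.
W(ii) = (187)(6.25 − 10.3) = -757.4 J; W(iv) = (511)(10.3 − 6.25) = 2070 J.
W_net = -757.4 + 2070 = 1312 J (the clockwise enclosed area).

W_net ≈ 1310 J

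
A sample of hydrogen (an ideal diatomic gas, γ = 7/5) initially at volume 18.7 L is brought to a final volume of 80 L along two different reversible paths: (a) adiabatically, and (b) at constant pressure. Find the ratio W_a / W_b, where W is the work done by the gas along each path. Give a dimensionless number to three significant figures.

W_a / W_b ≈ 0.336

Path (a) adiabatic: W = P₁V₁(1 − (V₁/V₂)^(γ−1))/(γ−1) → W_a/(P₁V₁) = 1.102.
Path (b) isobaric: W = P₁(V₂ − V₁) → W_b/(P₁V₁) = 3.278.
W_a / W_b = 1.102 / 3.278 = 0.3362.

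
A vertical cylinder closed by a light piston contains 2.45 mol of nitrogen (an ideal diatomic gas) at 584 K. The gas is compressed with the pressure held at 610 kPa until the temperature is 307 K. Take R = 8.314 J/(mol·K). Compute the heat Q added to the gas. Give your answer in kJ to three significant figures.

Q ≈ -19.7 kJ

Isobaric: W = nRΔT = (2.45)(8.314)(-277) = -5642 J.
ΔU = nCᵥΔT with Cᵥ = 5R/2: ΔU = (2.45)(20.79)(-277) = -14106 J.
Q = ΔU + W = -14106 − 5642 = -19748 J.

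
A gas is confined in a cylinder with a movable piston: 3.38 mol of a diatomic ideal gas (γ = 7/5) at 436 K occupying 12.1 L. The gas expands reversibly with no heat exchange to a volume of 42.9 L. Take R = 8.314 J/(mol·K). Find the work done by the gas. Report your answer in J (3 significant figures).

Adiabatic: TV^(γ−1) = const with γ = 7/5.
T₂ = T₁ (V₁/V₂)^(γ−1) = 436 × (12.1/42.9)^0.4 = 436 × 0.6027 = 262.8 K.
W_by = nCᵥ(T₁ − T₂) = (3.38)(20.79)(436 − 262.8) = 12168 J.

W ≈ 12200 J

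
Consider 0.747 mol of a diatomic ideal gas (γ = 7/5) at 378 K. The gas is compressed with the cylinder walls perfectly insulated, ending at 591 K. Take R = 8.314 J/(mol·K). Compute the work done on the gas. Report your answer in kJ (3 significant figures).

W ≈ 3.31 kJ

Adiabatic ⇒ Q = 0, so W_by = −ΔU = nCᵥ(T₁ − T₂).
Cᵥ = 5R/2 = 20.79 J/(mol·K).
W = (0.747)(20.79)(378 − 591) = -3307 J.
Work on gas = −W_by = 3307 J.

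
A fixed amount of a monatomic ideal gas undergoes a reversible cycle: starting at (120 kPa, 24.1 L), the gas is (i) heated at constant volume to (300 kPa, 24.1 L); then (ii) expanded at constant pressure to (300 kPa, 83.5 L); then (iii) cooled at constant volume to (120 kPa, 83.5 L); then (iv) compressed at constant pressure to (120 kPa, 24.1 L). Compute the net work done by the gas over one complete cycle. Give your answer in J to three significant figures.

W_net ≈ 10700 J

Constant-volume legs do no work.
W(ii) = (300)(83.5 − 24.1) = 17820 J; W(iv) = (120)(24.1 − 83.5) = -7128 J.
W_net = 17820 − 7128 = 10692 J (the clockwise enclosed area).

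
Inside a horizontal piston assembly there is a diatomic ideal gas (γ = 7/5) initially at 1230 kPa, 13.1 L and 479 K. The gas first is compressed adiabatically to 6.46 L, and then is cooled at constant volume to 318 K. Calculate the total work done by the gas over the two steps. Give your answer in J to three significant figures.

Step 1 (adiabatic): W = (P₁V₁ − P₂V₂)/(γ−1) = (16113 − 21379)/0.4 = -13166 J.
Step 2 (isochoric): W = 0 (constant volume).
W_total = -13166 + 0 = -13166 J.

W_total ≈ -13200 J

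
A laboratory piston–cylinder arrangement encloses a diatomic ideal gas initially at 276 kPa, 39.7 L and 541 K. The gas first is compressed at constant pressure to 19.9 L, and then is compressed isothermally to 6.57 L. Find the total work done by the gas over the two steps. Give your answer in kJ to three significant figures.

Step 1 (isobaric): W = PΔV = (276 kPa)(19.9 − 39.7 L) = -5465 J.
After step 1: P = 276 kPa, V = 19.9 L, T = 271.2 K.
Step 2 (isothermal): W = P₁V₁ ln(V₂/V₁) = (5492) ln(6.57/19.9) = -6087 J.
W_total = -5465 − 6087 = -11552 J.

W_total ≈ -11.6 kJ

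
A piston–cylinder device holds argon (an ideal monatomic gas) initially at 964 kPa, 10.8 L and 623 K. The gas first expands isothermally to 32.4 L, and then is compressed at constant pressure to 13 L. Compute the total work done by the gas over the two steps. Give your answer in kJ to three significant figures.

W_total ≈ 5.20 kJ

Step 1 (isothermal): W = P₁V₁ ln(V₂/V₁) = (10411) ln(32.4/10.8) = 11438 J.
After step 1: P = 321.3 kPa, V = 32.4 L, T = 623 K.
Step 2 (isobaric): W = PΔV = (321.3 kPa)(13 − 32.4 L) = -6234 J.
W_total = 11438 − 6234 = 5204 J.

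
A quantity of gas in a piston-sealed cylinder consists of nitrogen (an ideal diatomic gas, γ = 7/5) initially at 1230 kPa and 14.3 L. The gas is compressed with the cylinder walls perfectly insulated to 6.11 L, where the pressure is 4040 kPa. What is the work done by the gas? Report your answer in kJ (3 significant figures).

W ≈ -17.7 kJ

Adiabatic: W = (P₁V₁ − P₂V₂)/(γ − 1) with γ = 7/5.
P₁V₁ = 17589 J, P₂V₂ = 24684 J.
W = (17589 − 24684) / 0.4 = -17739 J.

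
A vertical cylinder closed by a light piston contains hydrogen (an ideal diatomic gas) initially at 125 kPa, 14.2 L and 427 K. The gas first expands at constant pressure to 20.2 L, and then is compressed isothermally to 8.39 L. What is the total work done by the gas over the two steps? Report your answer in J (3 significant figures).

W_total ≈ -1470 J

Step 1 (isobaric): W = PΔV = (125 kPa)(20.2 − 14.2 L) = 750 J.
After step 1: P = 125 kPa, V = 20.2 L, T = 607.4 K.
Step 2 (isothermal): W = P₁V₁ ln(V₂/V₁) = (2525) ln(8.39/20.2) = -2219 J.
W_total = 750 − 2219 = -1469 J.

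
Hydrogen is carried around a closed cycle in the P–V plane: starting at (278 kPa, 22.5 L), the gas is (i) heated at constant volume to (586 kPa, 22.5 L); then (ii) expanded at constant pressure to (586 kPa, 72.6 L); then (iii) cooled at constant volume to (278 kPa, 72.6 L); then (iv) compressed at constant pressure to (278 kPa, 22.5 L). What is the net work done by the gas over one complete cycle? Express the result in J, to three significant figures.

W_net ≈ 15400 J

Constant-volume legs do no work.
W(ii) = (586)(72.6 − 22.5) = 29359 J; W(iv) = (278)(22.5 − 72.6) = -13928 J.
W_net = 29359 − 13928 = 15431 J (the clockwise enclosed area).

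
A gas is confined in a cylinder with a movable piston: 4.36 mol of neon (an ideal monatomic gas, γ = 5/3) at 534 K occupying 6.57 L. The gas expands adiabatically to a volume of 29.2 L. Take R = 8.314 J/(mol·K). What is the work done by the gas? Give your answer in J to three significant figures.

W ≈ 18300 J

Adiabatic: TV^(γ−1) = const with γ = 5/3.
T₂ = T₁ (V₁/V₂)^(γ−1) = 534 × (6.57/29.2)^0.667 = 534 × 0.3699 = 197.5 K.
W_by = nCᵥ(T₁ − T₂) = (4.36)(12.47)(534 − 197.5) = 18294 J.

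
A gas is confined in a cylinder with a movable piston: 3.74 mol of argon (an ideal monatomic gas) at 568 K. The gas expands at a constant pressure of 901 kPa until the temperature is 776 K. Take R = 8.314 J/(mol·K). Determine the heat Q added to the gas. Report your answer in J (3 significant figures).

Isobaric: W = nRΔT = (3.74)(8.314)(208) = 6468 J.
ΔU = nCᵥΔT with Cᵥ = 3R/2: ΔU = (3.74)(12.47)(208) = 9701 J.
Q = ΔU + W = 9701 + 6468 = 16169 J.

Q ≈ 16200 J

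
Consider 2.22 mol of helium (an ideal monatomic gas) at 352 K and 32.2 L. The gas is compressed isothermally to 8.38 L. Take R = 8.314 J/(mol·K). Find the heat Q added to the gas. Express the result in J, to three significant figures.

Q ≈ -8750 J

Isothermal ⇒ ΔU = 0, so Q = W = nRT ln(V₂/V₁).
Q = (2.22)(8.314)(352) ln(8.38/32.2) = 6497 × -1.346 = -8746 J.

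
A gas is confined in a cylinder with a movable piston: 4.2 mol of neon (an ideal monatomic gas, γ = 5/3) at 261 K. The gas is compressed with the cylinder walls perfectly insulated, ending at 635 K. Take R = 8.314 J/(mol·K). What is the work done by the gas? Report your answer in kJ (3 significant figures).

Adiabatic ⇒ Q = 0, so W_by = −ΔU = nCᵥ(T₁ − T₂).
Cᵥ = 3R/2 = 12.47 J/(mol·K).
W = (4.2)(12.47)(261 − 635) = -19589 J.

W ≈ -19.6 kJ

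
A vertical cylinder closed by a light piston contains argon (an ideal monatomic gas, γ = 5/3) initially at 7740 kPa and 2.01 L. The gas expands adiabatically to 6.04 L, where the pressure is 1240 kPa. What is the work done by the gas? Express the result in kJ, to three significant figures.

Adiabatic: W = (P₁V₁ − P₂V₂)/(γ − 1) with γ = 5/3.
P₁V₁ = 15557 J, P₂V₂ = 7490 J.
W = (15557 − 7490) / 0.6667 = 12102 J.

W ≈ 12.1 kJ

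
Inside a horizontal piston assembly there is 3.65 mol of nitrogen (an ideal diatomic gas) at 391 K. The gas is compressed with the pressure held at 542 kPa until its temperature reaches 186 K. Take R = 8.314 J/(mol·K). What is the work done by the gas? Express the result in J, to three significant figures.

W ≈ -6220 J

Isobaric: W = P ΔV = nR ΔT.
W = (3.65)(8.314)(186 − 391) = -6221 J.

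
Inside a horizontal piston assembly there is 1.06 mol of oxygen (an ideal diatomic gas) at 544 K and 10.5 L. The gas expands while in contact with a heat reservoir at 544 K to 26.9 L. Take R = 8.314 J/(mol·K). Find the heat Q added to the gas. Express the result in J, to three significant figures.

Q ≈ 4510 J

Isothermal ⇒ ΔU = 0, so Q = W = nRT ln(V₂/V₁).
Q = (1.06)(8.314)(544) ln(26.9/10.5) = 4794 × 0.9408 = 4510 J.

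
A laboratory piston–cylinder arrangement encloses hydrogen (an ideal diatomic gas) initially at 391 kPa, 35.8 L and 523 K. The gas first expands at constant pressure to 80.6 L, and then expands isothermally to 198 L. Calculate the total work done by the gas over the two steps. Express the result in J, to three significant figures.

W_total ≈ 45800 J

Step 1 (isobaric): W = PΔV = (391 kPa)(80.6 − 35.8 L) = 17517 J.
After step 1: P = 391 kPa, V = 80.6 L, T = 1177 K.
Step 2 (isothermal): W = P₁V₁ ln(V₂/V₁) = (31515) ln(198/80.6) = 28324 J.
W_total = 17517 + 28324 = 45841 J.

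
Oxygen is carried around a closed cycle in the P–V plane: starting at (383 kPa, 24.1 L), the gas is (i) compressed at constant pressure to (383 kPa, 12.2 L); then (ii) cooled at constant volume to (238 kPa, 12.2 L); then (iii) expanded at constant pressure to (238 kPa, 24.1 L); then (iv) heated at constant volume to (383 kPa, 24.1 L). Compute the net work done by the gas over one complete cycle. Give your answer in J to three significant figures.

Constant-volume legs do no work.
W(i) = (383)(12.2 − 24.1) = -4558 J; W(iii) = (238)(24.1 − 12.2) = 2832 J.
W_net = -4558 + 2832 = -1726 J (the counter-clockwise enclosed area).

W_net ≈ -1730 J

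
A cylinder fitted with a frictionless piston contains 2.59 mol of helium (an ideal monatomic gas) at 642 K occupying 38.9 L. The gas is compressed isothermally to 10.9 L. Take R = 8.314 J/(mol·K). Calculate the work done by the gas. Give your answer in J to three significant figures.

W ≈ -17600 J

Isothermal: W = nRT ln(V₂/V₁).
W = (2.59)(8.314)(642) × ln(10.9/38.9)
  = 13824 × -1.272
W_by_gas = -17588 J.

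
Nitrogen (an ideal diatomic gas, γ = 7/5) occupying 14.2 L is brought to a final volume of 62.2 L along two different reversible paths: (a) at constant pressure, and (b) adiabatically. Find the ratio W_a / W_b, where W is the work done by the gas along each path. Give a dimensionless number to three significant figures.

Path (a) isobaric: W = P₁(V₂ − V₁) → W_a/(P₁V₁) = 3.38.
Path (b) adiabatic: W = P₁V₁(1 − (V₁/V₂)^(γ−1))/(γ−1) → W_b/(P₁V₁) = 1.115.
W_a / W_b = 3.38 / 1.115 = 3.031.

W_a / W_b ≈ 3.03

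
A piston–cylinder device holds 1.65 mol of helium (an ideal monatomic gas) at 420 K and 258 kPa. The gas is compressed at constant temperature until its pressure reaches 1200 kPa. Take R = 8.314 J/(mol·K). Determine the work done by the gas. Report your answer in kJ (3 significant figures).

W ≈ -8.86 kJ

Isothermal process: W = nRT ln(V₂/V₁) = nRT ln(P₁/P₂).
W = (1.65)(8.314)(420) × ln(258/1200)
  = 5762 × ln(0.215) = 5762 × -1.537
W_by_gas = -8856 J.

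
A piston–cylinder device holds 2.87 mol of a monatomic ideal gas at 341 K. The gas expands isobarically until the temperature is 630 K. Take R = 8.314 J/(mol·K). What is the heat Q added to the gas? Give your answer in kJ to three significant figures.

Isobaric: W = nRΔT = (2.87)(8.314)(289) = 6896 J.
ΔU = nCᵥΔT with Cᵥ = 3R/2: ΔU = (2.87)(12.47)(289) = 10344 J.
Q = ΔU + W = 10344 + 6896 = 17240 J.

Q ≈ 17.2 kJ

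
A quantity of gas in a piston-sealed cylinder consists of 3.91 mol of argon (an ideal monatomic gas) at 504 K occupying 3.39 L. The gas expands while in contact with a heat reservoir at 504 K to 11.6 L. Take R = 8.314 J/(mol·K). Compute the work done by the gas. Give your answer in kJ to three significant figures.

Isothermal: W = nRT ln(V₂/V₁).
W = (3.91)(8.314)(504) × ln(11.6/3.39)
  = 16384 × 1.23
W_by_gas = 20155 J.

W ≈ 20.2 kJ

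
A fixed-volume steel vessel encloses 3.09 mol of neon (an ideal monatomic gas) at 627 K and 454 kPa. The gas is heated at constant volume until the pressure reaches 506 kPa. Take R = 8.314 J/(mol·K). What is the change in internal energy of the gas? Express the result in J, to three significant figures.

Constant volume ⇒ W = 0, so Q = ΔU = nCᵥΔT with Cᵥ = 3R/2 = 12.47 J/(mol·K).
At constant V, T₂/T₁ = P₂/P₁ ⇒ ΔT = T₁(P₂/P₁ − 1) = 627·(506/454 − 1) = 71.81 K.
ΔU = (3.09)(12.47)(71.81) = 2767 J.

ΔU ≈ 2770 J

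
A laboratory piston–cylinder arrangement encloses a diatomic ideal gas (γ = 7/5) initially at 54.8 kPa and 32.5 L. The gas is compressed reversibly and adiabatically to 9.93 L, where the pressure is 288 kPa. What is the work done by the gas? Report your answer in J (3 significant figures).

Adiabatic: W = (P₁V₁ − P₂V₂)/(γ − 1) with γ = 7/5.
P₁V₁ = 1781 J, P₂V₂ = 2860 J.
W = (1781 − 2860) / 0.4 = -2697 J.

W ≈ -2700 J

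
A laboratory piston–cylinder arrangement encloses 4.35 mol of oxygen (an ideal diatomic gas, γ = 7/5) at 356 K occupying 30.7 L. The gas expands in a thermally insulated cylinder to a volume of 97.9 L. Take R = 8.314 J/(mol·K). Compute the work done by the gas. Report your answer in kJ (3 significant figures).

Adiabatic: TV^(γ−1) = const with γ = 7/5.
T₂ = T₁ (V₁/V₂)^(γ−1) = 356 × (30.7/97.9)^0.4 = 356 × 0.6288 = 223.9 K.
W_by = nCᵥ(T₁ − T₂) = (4.35)(20.79)(356 − 223.9) = 11947 J.

W ≈ 11.9 kJ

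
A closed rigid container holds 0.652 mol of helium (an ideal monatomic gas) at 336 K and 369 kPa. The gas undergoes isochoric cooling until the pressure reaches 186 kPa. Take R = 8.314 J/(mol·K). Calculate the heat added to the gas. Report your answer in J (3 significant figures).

Q ≈ -1350 J

Constant volume ⇒ W = 0, so Q = ΔU = nCᵥΔT with Cᵥ = 3R/2 = 12.47 J/(mol·K).
At constant V, T₂/T₁ = P₂/P₁ ⇒ ΔT = T₁(P₂/P₁ − 1) = 336·(186/369 − 1) = -166.6 K.
ΔU = (0.652)(12.47)(-166.6) = -1355 J.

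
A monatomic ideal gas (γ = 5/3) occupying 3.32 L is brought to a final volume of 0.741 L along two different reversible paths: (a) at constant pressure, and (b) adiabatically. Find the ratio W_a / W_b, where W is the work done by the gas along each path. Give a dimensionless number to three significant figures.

Path (a) isobaric: W = P₁(V₂ − V₁) → W_a/(P₁V₁) = -0.7768.
Path (b) adiabatic: W = P₁V₁(1 − (V₁/V₂)^(γ−1))/(γ−1) → W_b/(P₁V₁) = -2.577.
W_a / W_b = -0.7768 / -2.577 = 0.3015.

W_a / W_b ≈ 0.301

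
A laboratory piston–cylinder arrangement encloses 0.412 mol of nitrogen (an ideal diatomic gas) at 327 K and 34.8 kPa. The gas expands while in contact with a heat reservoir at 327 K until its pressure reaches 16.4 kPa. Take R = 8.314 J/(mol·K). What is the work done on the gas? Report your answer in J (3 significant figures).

W ≈ -843 J

Isothermal process: W = nRT ln(V₂/V₁) = nRT ln(P₁/P₂).
W = (0.412)(8.314)(327) × ln(34.8/16.4)
  = 1120 × ln(2.122) = 1120 × 0.7523
W_by_gas = 842.7 J; work on gas = −W_by = -842.7 J.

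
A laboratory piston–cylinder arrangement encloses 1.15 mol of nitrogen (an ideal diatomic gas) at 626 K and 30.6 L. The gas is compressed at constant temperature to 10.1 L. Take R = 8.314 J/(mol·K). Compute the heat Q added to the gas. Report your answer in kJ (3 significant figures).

Isothermal ⇒ ΔU = 0, so Q = W = nRT ln(V₂/V₁).
Q = (1.15)(8.314)(626) ln(10.1/30.6) = 5985 × -1.108 = -6634 J.

Q ≈ -6.63 kJ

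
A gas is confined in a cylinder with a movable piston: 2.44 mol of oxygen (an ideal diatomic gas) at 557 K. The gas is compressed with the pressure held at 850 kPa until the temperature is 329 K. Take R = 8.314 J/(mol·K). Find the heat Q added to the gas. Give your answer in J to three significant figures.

Isobaric: W = nRΔT = (2.44)(8.314)(-228) = -4625 J.
ΔU = nCᵥΔT with Cᵥ = 5R/2: ΔU = (2.44)(20.79)(-228) = -11563 J.
Q = ΔU + W = -11563 − 4625 = -16188 J.

Q ≈ -16200 J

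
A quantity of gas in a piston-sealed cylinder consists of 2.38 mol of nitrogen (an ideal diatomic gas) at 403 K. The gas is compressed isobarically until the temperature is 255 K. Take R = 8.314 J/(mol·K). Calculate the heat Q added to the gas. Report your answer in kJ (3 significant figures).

Q ≈ -10.2 kJ

Isobaric: W = nRΔT = (2.38)(8.314)(-148) = -2929 J.
ΔU = nCᵥΔT with Cᵥ = 5R/2: ΔU = (2.38)(20.79)(-148) = -7321 J.
Q = ΔU + W = -7321 − 2929 = -10250 J.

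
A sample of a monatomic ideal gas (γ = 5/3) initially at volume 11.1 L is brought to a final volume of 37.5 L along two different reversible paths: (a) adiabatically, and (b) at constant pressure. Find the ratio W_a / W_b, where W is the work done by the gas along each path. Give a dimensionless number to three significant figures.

Path (a) adiabatic: W = P₁V₁(1 − (V₁/V₂)^(γ−1))/(γ−1) → W_a/(P₁V₁) = 0.8338.
Path (b) isobaric: W = P₁(V₂ − V₁) → W_b/(P₁V₁) = 2.378.
W_a / W_b = 0.8338 / 2.378 = 0.3506.

W_a / W_b ≈ 0.351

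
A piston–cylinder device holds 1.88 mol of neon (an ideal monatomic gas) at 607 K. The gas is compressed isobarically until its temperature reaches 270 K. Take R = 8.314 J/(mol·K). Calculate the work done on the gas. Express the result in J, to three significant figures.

Isobaric: W = P ΔV = nR ΔT.
W = (1.88)(8.314)(270 − 607) = -5267 J.
Work on gas = −W_by = 5267 J.

W ≈ 5270 J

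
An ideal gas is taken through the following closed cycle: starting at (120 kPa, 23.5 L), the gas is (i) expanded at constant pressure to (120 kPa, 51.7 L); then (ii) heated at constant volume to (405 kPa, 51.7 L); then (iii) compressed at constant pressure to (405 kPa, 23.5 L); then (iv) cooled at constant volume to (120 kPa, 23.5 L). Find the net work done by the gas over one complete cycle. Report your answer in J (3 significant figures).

W_net ≈ -8040 J

Constant-volume legs do no work.
W(i) = (120)(51.7 − 23.5) = 3384 J; W(iii) = (405)(23.5 − 51.7) = -11421 J.
W_net = 3384 − 11421 = -8037 J (the counter-clockwise enclosed area).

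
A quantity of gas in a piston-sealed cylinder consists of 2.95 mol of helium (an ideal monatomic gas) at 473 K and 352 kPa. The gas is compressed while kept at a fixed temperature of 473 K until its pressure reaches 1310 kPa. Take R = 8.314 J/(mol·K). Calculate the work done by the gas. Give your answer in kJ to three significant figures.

Isothermal process: W = nRT ln(V₂/V₁) = nRT ln(P₁/P₂).
W = (2.95)(8.314)(473) × ln(352/1310)
  = 11601 × ln(0.2687) = 11601 × -1.314
W_by_gas = -15245 J.

W ≈ -15.2 kJ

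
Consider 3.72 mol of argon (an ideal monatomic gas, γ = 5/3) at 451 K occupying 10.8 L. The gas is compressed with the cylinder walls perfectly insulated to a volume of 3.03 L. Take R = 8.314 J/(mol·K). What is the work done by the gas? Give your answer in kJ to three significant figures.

W ≈ -27.9 kJ

Adiabatic: TV^(γ−1) = const with γ = 5/3.
T₂ = T₁ (V₁/V₂)^(γ−1) = 451 × (10.8/3.03)^0.667 = 451 × 2.333 = 1052 K.
W_by = nCᵥ(T₁ − T₂) = (3.72)(12.47)(451 − 1052) = -27898 J.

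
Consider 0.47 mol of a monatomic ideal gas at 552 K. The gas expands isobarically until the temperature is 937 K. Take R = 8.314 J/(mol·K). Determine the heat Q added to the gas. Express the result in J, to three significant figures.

Isobaric: W = nRΔT = (0.47)(8.314)(385) = 1504 J.
ΔU = nCᵥΔT with Cᵥ = 3R/2: ΔU = (0.47)(12.47)(385) = 2257 J.
Q = ΔU + W = 2257 + 1504 = 3761 J.

Q ≈ 3760 J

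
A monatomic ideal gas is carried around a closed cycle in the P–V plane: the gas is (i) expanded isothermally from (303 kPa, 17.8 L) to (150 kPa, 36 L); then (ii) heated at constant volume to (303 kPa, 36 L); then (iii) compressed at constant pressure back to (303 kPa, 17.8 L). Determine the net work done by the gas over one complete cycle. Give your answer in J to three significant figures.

W_net ≈ -1720 J

Leg (i): W = PᵢVᵢ ln(V_f/Vᵢ) = (5393) ln(36/17.8) = 3799 J.
Leg (ii): W = 0.
Leg (iii): W = PΔV = (303)(17.8 − 36) = -5515 J.
W_net = 3799 − 5515 = -1716 J.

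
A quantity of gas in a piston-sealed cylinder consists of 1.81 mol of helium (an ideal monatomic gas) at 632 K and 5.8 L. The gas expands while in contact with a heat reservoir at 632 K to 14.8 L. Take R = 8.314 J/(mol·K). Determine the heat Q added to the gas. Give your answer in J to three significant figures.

Isothermal ⇒ ΔU = 0, so Q = W = nRT ln(V₂/V₁).
Q = (1.81)(8.314)(632) ln(14.8/5.8) = 9511 × 0.9368 = 8909 J.

Q ≈ 8910 J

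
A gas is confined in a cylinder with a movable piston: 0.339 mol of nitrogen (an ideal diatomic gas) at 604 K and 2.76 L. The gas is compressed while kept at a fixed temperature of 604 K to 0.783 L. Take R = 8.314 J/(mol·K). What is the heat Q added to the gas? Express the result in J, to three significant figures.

Q ≈ -2140 J

Isothermal ⇒ ΔU = 0, so Q = W = nRT ln(V₂/V₁).
Q = (0.339)(8.314)(604) ln(0.783/2.76) = 1702 × -1.26 = -2145 J.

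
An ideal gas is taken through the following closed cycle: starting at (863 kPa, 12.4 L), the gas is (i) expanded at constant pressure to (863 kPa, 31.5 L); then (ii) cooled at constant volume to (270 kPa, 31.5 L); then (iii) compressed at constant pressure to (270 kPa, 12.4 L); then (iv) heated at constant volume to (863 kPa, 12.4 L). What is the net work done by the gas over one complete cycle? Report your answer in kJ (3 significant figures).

Constant-volume legs do no work.
W(i) = (863)(31.5 − 12.4) = 16483 J; W(iii) = (270)(12.4 − 31.5) = -5157 J.
W_net = 16483 − 5157 = 11326 J (the clockwise enclosed area).

W_net ≈ 11.3 kJ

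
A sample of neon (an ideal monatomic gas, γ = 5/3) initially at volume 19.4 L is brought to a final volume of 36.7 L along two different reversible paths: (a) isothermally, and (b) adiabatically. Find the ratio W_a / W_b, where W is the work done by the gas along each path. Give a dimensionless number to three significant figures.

W_a / W_b ≈ 1.23

Path (a) isothermal: W = P₁V₁ ln(V₂/V₁) → W_a/(P₁V₁) = 0.6375.
Path (b) adiabatic: W = P₁V₁(1 − (V₁/V₂)^(γ−1))/(γ−1) → W_b/(P₁V₁) = 0.5193.
W_a / W_b = 0.6375 / 0.5193 = 1.228.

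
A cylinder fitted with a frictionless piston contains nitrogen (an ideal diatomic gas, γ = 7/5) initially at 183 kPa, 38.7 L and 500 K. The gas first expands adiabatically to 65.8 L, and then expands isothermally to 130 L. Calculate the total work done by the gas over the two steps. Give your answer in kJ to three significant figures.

W_total ≈ 7.29 kJ

Step 1 (adiabatic): W = (P₁V₁ − P₂V₂)/(γ−1) = (7082 − 5727)/0.4 = 3387 J.
After step 1: P = 87.04 kPa, V = 65.8 L, T = 404.4 K.
Step 2 (isothermal): W = P₁V₁ ln(V₂/V₁) = (5727) ln(130/65.8) = 3900 J.
W_total = 3387 + 3900 = 7287 J.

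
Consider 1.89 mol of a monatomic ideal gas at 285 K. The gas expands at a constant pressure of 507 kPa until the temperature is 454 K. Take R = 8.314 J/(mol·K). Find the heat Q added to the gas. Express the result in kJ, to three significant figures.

Q ≈ 6.64 kJ

Isobaric: W = nRΔT = (1.89)(8.314)(169) = 2656 J.
ΔU = nCᵥΔT with Cᵥ = 3R/2: ΔU = (1.89)(12.47)(169) = 3983 J.
Q = ΔU + W = 3983 + 2656 = 6639 J.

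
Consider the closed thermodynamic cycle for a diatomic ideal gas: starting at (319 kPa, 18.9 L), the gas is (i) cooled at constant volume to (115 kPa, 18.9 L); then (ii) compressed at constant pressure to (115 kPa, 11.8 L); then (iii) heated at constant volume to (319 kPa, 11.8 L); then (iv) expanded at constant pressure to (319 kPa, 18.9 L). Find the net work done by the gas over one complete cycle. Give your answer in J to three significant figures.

W_net ≈ 1450 J

Constant-volume legs do no work.
W(ii) = (115)(11.8 − 18.9) = -816.5 J; W(iv) = (319)(18.9 − 11.8) = 2265 J.
W_net = -816.5 + 2265 = 1448 J (the clockwise enclosed area).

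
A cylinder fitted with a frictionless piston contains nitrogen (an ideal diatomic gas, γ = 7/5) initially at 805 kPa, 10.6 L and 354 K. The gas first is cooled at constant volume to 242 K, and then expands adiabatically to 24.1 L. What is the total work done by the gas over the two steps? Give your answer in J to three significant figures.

W_total ≈ 4080 J

Step 1 (isochoric): W = 0 (constant volume).
After step 1: P = 550.3 kPa (V unchanged).
Step 2 (adiabatic): W = (P₁V₁ − P₂V₂)/(γ−1) = (5833 − 4200)/0.4 = 4084 J.
W_total = 0 + 4084 = 4084 J.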